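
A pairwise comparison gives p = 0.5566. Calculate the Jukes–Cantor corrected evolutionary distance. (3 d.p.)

d = −(3/4) ln(1 − 4p/3) = −0.75 ln(1 − 0.742133) = −0.75 ln(0.257867)
  = −0.75 × (-1.355311) = 1.016483 substitutions/site.

1.016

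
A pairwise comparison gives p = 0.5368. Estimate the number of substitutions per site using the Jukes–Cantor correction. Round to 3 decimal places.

0.943

d = −(3/4) ln(1 − 4p/3) = −0.75 ln(1 − 0.715733) = −0.75 ln(0.284267)
  = −0.75 × (-1.257841) = 0.943381 substitutions/site.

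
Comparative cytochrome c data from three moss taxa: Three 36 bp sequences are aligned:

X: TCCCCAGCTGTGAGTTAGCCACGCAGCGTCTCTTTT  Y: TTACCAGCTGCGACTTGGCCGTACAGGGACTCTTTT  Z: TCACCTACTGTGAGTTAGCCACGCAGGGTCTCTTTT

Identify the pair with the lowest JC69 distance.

X and Z

X–Y: 10/36 differ, p = 0.278, d = 0.347.
X–Z: 4/36 differ, p = 0.111, d = 0.120.
Y–Z: 10/36 differ, p = 0.278, d = 0.347.
The smallest distance is between X and Z.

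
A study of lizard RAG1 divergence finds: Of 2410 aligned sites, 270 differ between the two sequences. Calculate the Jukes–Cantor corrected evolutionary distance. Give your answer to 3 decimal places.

p = 270/2410 ≈ 0.112033.
d = −(3/4) ln(1 − 4p/3) = −0.75 ln(1 − 0.149377) = −0.75 ln(0.850623)
  = −0.75 × (-0.161786) = 0.121340 substitutions/site.

0.121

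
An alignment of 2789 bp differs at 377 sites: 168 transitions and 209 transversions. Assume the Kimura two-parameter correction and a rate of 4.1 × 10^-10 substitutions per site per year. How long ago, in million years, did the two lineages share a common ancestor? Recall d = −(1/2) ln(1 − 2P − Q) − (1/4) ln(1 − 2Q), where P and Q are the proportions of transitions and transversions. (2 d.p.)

182.08

P = 168/2789 ≈ 0.060237 and Q = 209/2789 ≈ 0.074937.
Under the Kimura two-parameter model, d = −½ ln(1 − 2P − Q) − ¼ ln(1 − 2Q).
1 − 2P − Q = 0.804589, giving −½ ln(0.804589) = 0.108712.
1 − 2Q = 0.850126, giving −¼ ln(0.850126) = 0.040593.
d = 0.108712 + 0.040593 = 0.149305.
Under a molecular clock d = 2μt, so t = d/(2μ) = 0.149305 / (2 × 4.1 × 10^-10) = 182.08 million years.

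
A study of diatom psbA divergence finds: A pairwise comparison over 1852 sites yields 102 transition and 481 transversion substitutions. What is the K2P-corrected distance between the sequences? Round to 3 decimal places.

P = 102/1852 ≈ 0.055076 and Q = 481/1852 ≈ 0.259719.
Under the Kimura two-parameter model, d = −½ ln(1 − 2P − Q) − ¼ ln(1 − 2Q).
1 − 2P − Q = 0.630129, giving −½ ln(0.630129) = 0.230915.
1 − 2Q = 0.480562, giving −¼ ln(0.480562) = 0.183200.
d = 0.230915 + 0.183200 = 0.414115.

0.414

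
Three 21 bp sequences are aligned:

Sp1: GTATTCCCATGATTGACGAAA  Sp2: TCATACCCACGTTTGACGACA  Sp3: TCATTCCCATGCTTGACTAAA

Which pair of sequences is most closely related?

Sp1 and Sp3

Sp1–Sp2: 6/21 differ, p = 0.286, d = 0.360.
Sp1–Sp3: 4/21 differ, p = 0.190, d = 0.220.
Sp2–Sp3: 5/21 differ, p = 0.238, d = 0.286.
The smallest distance is between Sp1 and Sp3.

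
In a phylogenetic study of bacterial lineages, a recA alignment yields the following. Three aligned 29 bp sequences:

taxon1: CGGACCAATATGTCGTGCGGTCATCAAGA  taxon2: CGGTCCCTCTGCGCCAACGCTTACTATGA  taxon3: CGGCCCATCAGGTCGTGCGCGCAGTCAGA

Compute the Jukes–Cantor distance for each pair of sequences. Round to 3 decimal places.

taxon1–taxon2: 16/29 sites differ → p ≈ 0.551724, d = −0.75 ln(1 − 0.735632) = 0.997810 ≈ 0.998.
taxon1–taxon3: 9/29 sites differ → p ≈ 0.310345, d = −0.75 ln(1 − 0.413793) = 0.400562 ≈ 0.401.
taxon2–taxon3: 13/29 sites differ → p ≈ 0.448276, d = −0.75 ln(1 − 0.597701) = 0.682920 ≈ 0.683.

d(taxon1,taxon2) = 0.998, d(taxon1,taxon3) = 0.401, d(taxon2,taxon3) = 0.683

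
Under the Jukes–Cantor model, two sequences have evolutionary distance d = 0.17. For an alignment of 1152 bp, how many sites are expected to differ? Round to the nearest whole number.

Invert JC69: p = (3/4)(1 − e^(−4d/3)) = 0.75 × (1 − e^(-0.226667)) = 0.75 × (1 − 0.797186) = 0.152111.
Expected differing sites = pL ≈ 0.152111 × 1152 = 175.231872 ≈ 175.

175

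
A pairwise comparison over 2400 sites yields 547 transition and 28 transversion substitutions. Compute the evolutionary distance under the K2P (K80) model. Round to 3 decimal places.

P = 547/2400 ≈ 0.227917 and Q = 28/2400 ≈ 0.011667.
Under the Kimura two-parameter model, d = −½ ln(1 − 2P − Q) − ¼ ln(1 − 2Q).
1 − 2P − Q = 0.532499, giving −½ ln(0.532499) = 0.315087.
1 − 2Q = 0.976666, giving −¼ ln(0.976666) = 0.005903.
d = 0.315087 + 0.005903 = 0.320990.

0.321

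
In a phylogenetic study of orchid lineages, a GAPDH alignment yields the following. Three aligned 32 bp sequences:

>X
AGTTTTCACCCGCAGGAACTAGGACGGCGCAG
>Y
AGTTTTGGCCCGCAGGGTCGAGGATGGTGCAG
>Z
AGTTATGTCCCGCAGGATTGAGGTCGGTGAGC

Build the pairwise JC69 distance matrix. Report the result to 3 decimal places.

X–Y: 7/32 sites differ → p = 0.21875, d = −0.75 ln(1 − 0.291667) = 0.258631 ≈ 0.259.
X–Z: 11/32 sites differ → p = 0.34375, d = −0.75 ln(1 − 0.458333) = 0.459828 ≈ 0.460.
Y–Z: 9/32 sites differ → p = 0.28125, d = −0.75 ln(1 − 0.375) = 0.352503 ≈ 0.353.

d(X,Y) = 0.259, d(X,Z) = 0.460, d(Y,Z) = 0.353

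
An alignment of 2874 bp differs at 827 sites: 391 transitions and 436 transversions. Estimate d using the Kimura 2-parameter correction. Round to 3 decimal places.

P = 391/2874 ≈ 0.136047 and Q = 436/2874 ≈ 0.151705.
Under the Kimura two-parameter model, d = −½ ln(1 − 2P − Q) − ¼ ln(1 − 2Q).
1 − 2P − Q = 0.576201, giving −½ ln(0.576201) = 0.275649.
1 − 2Q = 0.69659, giving −¼ ln(0.69659) = 0.090390.
d = 0.275649 + 0.090390 = 0.366039.

0.366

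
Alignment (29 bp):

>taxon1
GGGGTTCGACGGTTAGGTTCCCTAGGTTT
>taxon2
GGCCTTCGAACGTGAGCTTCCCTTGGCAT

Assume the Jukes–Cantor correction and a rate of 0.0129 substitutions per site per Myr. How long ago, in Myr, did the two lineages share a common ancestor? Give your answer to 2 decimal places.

15.53

The sequences differ at 9 of 29 sites (3, 4, 10, 11, 14, 17, 24, 27, 28), so p = 9/29 ≈ 0.310345.
d = −(3/4) ln(1 − 4p/3) = −0.75 ln(1 − 0.413793) = −0.75 ln(0.586207)
  = −0.75 × (-0.534082) = 0.400562 substitutions/site.
Under a molecular clock d = 2μt, so t = d/(2μ) = 0.400562 / (2 × 0.0129) = 15.53 Myr.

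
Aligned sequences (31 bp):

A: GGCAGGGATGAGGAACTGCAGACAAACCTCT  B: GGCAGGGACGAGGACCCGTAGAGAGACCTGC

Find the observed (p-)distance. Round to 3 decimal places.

The sequences differ at 8 of 31 positions (sites 9, 15, 17, 19, 23, 25, 30, 31).
p = 8/31 = 0.258064… ≈ 0.258 (to 3 d.p.).

0.258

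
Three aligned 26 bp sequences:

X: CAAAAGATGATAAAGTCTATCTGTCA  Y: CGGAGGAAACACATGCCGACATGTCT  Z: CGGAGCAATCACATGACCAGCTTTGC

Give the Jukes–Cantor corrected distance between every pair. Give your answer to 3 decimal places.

d(X,Y) = 0.949, d(X,Z) = 1.288, d(Y,Z) = 0.464

X–Y: 14/26 sites differ → p ≈ 0.538462, d = −0.75 ln(1 − 0.717949) = 0.949251 ≈ 0.949.
X–Z: 16/26 sites differ → p ≈ 0.615385, d = −0.75 ln(1 − 0.820513) = 1.288239 ≈ 1.288.
Y–Z: 9/26 sites differ → p ≈ 0.346154, d = −0.75 ln(1 − 0.461539) = 0.464280 ≈ 0.464.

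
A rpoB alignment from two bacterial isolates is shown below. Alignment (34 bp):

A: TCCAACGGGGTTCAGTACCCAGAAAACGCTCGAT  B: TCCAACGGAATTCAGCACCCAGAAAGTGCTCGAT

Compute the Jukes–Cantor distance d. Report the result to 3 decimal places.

0.164

The sequences differ at 5 of 34 sites (9, 10, 16, 26, 27), so p = 5/34 ≈ 0.147059.
d = −(3/4) ln(1 − 4p/3) = −0.75 ln(1 − 0.196079) = −0.75 ln(0.803921)
  = −0.75 × (-0.218254) = 0.163691 substitutions/site.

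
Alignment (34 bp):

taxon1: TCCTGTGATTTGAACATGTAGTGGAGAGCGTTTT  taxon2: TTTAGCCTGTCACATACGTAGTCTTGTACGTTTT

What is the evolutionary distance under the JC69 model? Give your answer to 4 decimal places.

0.8240

The sequences differ at 17 of 34 sites, so p = 17/34 = 0.5.
d = −(3/4) ln(1 − 4p/3) = −0.75 ln(1 − 0.666667) = −0.75 ln(0.333333)
  = −0.75 × (-1.098613) = 0.823960 substitutions/site.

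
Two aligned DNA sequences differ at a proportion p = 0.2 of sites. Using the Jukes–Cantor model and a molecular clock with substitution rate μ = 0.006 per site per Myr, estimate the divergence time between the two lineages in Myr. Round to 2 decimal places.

d = −(3/4) ln(1 − 4p/3) = −0.75 ln(1 − 0.266667) = −0.75 ln(0.733333)
  = −0.75 × (-0.310155) = 0.232616 substitutions/site.
Under a molecular clock d = 2μt, so t = d/(2μ) = 0.232616 / (2 × 0.006) = 19.38 Myr.

19.38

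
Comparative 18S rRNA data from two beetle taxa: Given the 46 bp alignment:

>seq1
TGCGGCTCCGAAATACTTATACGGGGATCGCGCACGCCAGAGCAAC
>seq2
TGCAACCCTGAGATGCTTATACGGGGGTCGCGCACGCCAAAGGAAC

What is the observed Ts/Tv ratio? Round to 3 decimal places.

8.000

Transitions are A↔G and C↔T; transversions are all other mismatches.
Transitions: 8. Transversions: 1.
R = 8/1 = 8.000.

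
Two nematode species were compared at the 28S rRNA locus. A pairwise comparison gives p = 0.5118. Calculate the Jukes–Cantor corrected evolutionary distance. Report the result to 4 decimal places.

d = −(3/4) ln(1 − 4p/3) = −0.75 ln(1 − 0.6824) = −0.75 ln(0.3176)
  = −0.75 × (-1.146963) = 0.860222 substitutions/site.

0.8602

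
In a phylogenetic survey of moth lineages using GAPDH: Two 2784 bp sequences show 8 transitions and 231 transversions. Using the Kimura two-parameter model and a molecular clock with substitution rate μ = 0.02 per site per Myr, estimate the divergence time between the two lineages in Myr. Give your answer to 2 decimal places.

2.30

P = 8/2784 ≈ 0.002874 and Q = 231/2784 ≈ 0.082974.
Under the Kimura two-parameter model, d = −½ ln(1 − 2P − Q) − ¼ ln(1 − 2Q).
1 − 2P − Q = 0.911278, giving −½ ln(0.911278) = 0.046454.
1 − 2Q = 0.834052, giving −¼ ln(0.834052) = 0.045365.
d = 0.046454 + 0.045365 = 0.091819.
Under a molecular clock d = 2μt, so t = d/(2μ) = 0.091819 / (2 × 0.02) = 2.30 Myr.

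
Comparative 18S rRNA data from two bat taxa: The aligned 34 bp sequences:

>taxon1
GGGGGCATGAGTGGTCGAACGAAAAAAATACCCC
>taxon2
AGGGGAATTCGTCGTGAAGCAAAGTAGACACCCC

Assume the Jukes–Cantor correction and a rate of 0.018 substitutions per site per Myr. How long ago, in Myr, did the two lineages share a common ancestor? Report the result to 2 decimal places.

14.85

The sequences differ at 13 of 34 sites, so p = 13/34 ≈ 0.382353.
d = −(3/4) ln(1 − 4p/3) = −0.75 ln(1 − 0.509804) = −0.75 ln(0.490196)
  = −0.75 × (-0.712950) = 0.534713 substitutions/site.
Under a molecular clock d = 2μt, so t = d/(2μ) = 0.534713 / (2 × 0.018) = 14.85 Myr.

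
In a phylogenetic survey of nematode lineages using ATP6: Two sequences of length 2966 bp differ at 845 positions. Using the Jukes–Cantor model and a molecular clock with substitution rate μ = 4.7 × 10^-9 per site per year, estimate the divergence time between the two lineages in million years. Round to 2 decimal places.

p = 845/2966 ≈ 0.284895.
d = −(3/4) ln(1 − 4p/3) = −0.75 ln(1 − 0.37986) = −0.75 ln(0.62014)
  = −0.75 × (-0.477810) = 0.358358 substitutions/site.
Under a molecular clock d = 2μt, so t = d/(2μ) = 0.358358 / (2 × 4.7 × 10^-9) = 38.12 million years.

38.12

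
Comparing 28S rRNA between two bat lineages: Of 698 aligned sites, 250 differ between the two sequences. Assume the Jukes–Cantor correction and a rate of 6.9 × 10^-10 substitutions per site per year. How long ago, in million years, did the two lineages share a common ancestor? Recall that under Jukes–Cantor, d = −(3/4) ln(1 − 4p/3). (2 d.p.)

352.85

p = 250/698 ≈ 0.358166.
d = −(3/4) ln(1 − 4p/3) = −0.75 ln(1 − 0.477555) = −0.75 ln(0.522445)
  = −0.75 × (-0.649236) = 0.486927 substitutions/site.
Under a molecular clock d = 2μt, so t = d/(2μ) = 0.486927 / (2 × 6.9 × 10^-10) = 352.85 million years.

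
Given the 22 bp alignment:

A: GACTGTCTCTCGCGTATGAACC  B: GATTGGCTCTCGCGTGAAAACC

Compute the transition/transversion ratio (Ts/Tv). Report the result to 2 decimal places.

Transitions are A↔G and C↔T; transversions are all other mismatches.
Transitions: 3. Transversions: 2.
R = 3/2 = 1.50.

1.50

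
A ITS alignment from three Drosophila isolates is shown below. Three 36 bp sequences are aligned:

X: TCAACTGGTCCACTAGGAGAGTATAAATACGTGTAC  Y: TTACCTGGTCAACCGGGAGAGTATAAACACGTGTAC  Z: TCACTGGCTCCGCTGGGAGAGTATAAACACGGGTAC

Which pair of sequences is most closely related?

X–Y: 6/36 differ, p = 0.167, d = 0.188.
X–Z: 8/36 differ, p = 0.222, d = 0.264.
Y–Z: 8/36 differ, p = 0.222, d = 0.264.
The smallest distance is between X and Y.

X and Y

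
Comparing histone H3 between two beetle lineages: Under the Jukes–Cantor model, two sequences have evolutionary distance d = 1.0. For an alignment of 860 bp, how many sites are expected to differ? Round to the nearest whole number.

Invert JC69: p = (3/4)(1 − e^(−4d/3)) = 0.75 × (1 − e^(-1.333333)) = 0.75 × (1 − 0.263597) = 0.552302.
Expected differing sites = pL ≈ 0.552302 × 860 = 474.97972 ≈ 475.

475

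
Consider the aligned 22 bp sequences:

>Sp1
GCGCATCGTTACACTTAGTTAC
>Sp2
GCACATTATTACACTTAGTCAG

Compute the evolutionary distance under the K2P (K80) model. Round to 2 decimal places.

Of 22 sites, 4 differences are transitions and 1 are transversions, so P = 4/22 ≈ 0.181818 and Q = 1/22 ≈ 0.045455.
Under the Kimura two-parameter model, d = −½ ln(1 − 2P − Q) − ¼ ln(1 − 2Q).
1 − 2P − Q = 0.590909, giving −½ ln(0.590909) = 0.263047.
1 − 2Q = 0.90909, giving −¼ ln(0.90909) = 0.023828.
d = 0.263047 + 0.023828 = 0.286875.

0.29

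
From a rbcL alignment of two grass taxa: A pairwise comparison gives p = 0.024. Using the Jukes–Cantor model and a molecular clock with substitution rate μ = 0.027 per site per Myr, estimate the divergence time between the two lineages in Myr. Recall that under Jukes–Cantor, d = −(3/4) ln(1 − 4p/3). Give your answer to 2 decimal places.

d = −(3/4) ln(1 − 4p/3) = −0.75 ln(1 − 0.032) = −0.75 ln(0.968)
  = −0.75 × (-0.032523) = 0.024392 substitutions/site.
Under a molecular clock d = 2μt, so t = d/(2μ) = 0.024392 / (2 × 0.027) = 0.45 Myr.

0.45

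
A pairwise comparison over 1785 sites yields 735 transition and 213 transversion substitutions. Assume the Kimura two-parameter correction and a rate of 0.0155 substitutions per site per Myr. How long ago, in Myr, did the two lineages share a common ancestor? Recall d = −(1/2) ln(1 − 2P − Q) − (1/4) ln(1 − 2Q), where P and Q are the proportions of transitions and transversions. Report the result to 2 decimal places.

P = 735/1785 ≈ 0.411765 and Q = 213/1785 ≈ 0.119328.
Under the Kimura two-parameter model, d = −½ ln(1 − 2P − Q) − ¼ ln(1 − 2Q).
1 − 2P − Q = 0.057142, giving −½ ln(0.057142) = 1.431108.
1 − 2Q = 0.761344, giving −¼ ln(0.761344) = 0.068167.
d = 1.431108 + 0.068167 = 1.499275.
Under a molecular clock d = 2μt, so t = d/(2μ) = 1.499275 / (2 × 0.0155) = 48.36 Myr.

48.36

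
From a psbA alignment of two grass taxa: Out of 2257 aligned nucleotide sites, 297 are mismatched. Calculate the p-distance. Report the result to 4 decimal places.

p = 297/2257 = 0.131590… ≈ 0.1316 (to 4 d.p.).

0.1316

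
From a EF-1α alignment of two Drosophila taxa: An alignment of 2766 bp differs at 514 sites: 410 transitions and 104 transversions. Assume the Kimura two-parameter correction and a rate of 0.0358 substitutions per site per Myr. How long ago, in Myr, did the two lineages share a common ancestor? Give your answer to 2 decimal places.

P = 410/2766 ≈ 0.148228 and Q = 104/2766 ≈ 0.037599.
Under the Kimura two-parameter model, d = −½ ln(1 − 2P − Q) − ¼ ln(1 − 2Q).
1 − 2P − Q = 0.665945, giving −½ ln(0.665945) = 0.203274.
1 − 2Q = 0.924802, giving −¼ ln(0.924802) = 0.019544.
d = 0.203274 + 0.019544 = 0.222818.
Under a molecular clock d = 2μt, so t = d/(2μ) = 0.222818 / (2 × 0.0358) = 3.11 Myr.

3.11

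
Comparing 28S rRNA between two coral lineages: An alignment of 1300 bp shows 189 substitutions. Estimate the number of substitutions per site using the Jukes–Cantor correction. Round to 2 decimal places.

p = 189/1300 ≈ 0.145385.
d = −(3/4) ln(1 − 4p/3) = −0.75 ln(1 − 0.193847) = −0.75 ln(0.806153)
  = −0.75 × (-0.215482) = 0.161612 substitutions/site.

0.16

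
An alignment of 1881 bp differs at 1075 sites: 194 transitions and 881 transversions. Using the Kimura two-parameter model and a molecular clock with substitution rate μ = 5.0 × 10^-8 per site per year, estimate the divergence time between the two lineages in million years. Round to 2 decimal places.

P = 194/1881 ≈ 0.103137 and Q = 881/1881 ≈ 0.468368.
Under the Kimura two-parameter model, d = −½ ln(1 − 2P − Q) − ¼ ln(1 − 2Q).
1 − 2P − Q = 0.325358, giving −½ ln(0.325358) = 0.561415.
1 − 2Q = 0.063264, giving −¼ ln(0.063264) = 0.690110.
d = 0.561415 + 0.690110 = 1.251525.
Under a molecular clock d = 2μt, so t = d/(2μ) = 1.251525 / (2 × 5.0 × 10^-8) = 12.52 million years.

12.52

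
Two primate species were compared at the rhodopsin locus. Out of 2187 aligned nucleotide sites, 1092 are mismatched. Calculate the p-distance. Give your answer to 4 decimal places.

p = 1092/2187 = 0.499314… ≈ 0.4993 (to 4 d.p.).

0.4993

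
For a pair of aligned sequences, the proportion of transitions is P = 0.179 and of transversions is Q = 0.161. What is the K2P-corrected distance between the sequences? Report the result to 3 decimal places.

Under the Kimura two-parameter model, d = −½ ln(1 − 2P − Q) − ¼ ln(1 − 2Q).
1 − 2P − Q = 0.481, giving −½ ln(0.481) = 0.365944.
1 − 2Q = 0.678, giving −¼ ln(0.678) = 0.097152.
d = 0.365944 + 0.097152 = 0.463096.

0.463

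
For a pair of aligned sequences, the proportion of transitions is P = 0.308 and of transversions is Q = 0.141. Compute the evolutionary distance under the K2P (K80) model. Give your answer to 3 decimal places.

Under the Kimura two-parameter model, d = −½ ln(1 − 2P − Q) − ¼ ln(1 − 2Q).
1 − 2P − Q = 0.243, giving −½ ln(0.243) = 0.707347.
1 − 2Q = 0.718, giving −¼ ln(0.718) = 0.082821.
d = 0.707347 + 0.082821 = 0.790168.

0.790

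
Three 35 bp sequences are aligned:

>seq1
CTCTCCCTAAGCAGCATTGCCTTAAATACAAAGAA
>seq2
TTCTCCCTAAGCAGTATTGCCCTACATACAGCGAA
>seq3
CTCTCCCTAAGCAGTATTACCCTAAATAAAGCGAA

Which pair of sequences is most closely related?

seq1–seq2: 6/35 differ, p = 0.171, d = 0.195.
seq1–seq3: 6/35 differ, p = 0.171, d = 0.195.
seq2–seq3: 4/35 differ, p = 0.114, d = 0.124.
The smallest distance is between seq2 and seq3.

seq2 and seq3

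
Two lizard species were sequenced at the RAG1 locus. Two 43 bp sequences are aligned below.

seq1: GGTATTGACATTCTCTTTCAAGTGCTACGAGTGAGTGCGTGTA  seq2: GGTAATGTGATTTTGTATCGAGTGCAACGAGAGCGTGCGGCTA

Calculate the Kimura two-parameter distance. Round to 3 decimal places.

0.353

Of 43 sites, 2 differences are transitions and 10 are transversions, so P = 2/43 ≈ 0.046512 and Q = 10/43 ≈ 0.232558.
Under the Kimura two-parameter model, d = −½ ln(1 − 2P − Q) − ¼ ln(1 − 2Q).
1 − 2P − Q = 0.674418, giving −½ ln(0.674418) = 0.196953.
1 − 2Q = 0.534884, giving −¼ ln(0.534884) = 0.156426.
d = 0.196953 + 0.156426 = 0.353379.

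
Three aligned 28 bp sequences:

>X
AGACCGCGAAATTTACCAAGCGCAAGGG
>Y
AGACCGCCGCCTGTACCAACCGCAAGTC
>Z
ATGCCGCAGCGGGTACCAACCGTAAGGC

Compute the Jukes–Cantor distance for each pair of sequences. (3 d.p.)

d(X,Y) = 0.360, d(X,Z) = 0.556, d(Y,Z) = 0.304

X–Y: 8/28 sites differ → p ≈ 0.285714, d = −0.75 ln(1 − 0.380952) = 0.359679 ≈ 0.360.
X–Z: 11/28 sites differ → p ≈ 0.392857, d = −0.75 ln(1 − 0.523809) = 0.556452 ≈ 0.556.
Y–Z: 7/28 sites differ → p = 0.25, d = −0.75 ln(1 − 0.333333) = 0.304098 ≈ 0.304.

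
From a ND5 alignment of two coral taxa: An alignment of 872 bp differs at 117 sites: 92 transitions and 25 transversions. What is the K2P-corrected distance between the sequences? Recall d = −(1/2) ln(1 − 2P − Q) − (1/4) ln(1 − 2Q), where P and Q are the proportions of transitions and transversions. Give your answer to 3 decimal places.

0.152

P = 92/872 ≈ 0.105505 and Q = 25/872 ≈ 0.02867.
Under the Kimura two-parameter model, d = −½ ln(1 − 2P − Q) − ¼ ln(1 − 2Q).
1 − 2P − Q = 0.76032, giving −½ ln(0.76032) = 0.137008.
1 − 2Q = 0.94266, giving −¼ ln(0.94266) = 0.014762.
d = 0.137008 + 0.014762 = 0.151770.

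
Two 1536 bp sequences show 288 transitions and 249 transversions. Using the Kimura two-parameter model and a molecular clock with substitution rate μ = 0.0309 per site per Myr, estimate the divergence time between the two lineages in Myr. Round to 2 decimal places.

P = 288/1536 = 0.1875 and Q = 249/1536 ≈ 0.162109.
Under the Kimura two-parameter model, d = −½ ln(1 − 2P − Q) − ¼ ln(1 − 2Q).
1 − 2P − Q = 0.462891, giving −½ ln(0.462891) = 0.385132.
1 − 2Q = 0.675782, giving −¼ ln(0.675782) = 0.097971.
d = 0.385132 + 0.097971 = 0.483103.
Under a molecular clock d = 2μt, so t = d/(2μ) = 0.483103 / (2 × 0.0309) = 7.82 Myr.

7.82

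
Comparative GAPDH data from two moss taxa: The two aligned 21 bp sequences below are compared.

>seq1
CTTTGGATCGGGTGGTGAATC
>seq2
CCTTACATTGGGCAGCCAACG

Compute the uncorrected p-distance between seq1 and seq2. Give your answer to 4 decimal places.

0.4762

The sequences differ at 10 of 21 positions (sites 2, 5, 6, 9, 13, 14, 16, 17, 20, 21).
p = 10/21 = 0.476190… ≈ 0.4762 (to 4 d.p.).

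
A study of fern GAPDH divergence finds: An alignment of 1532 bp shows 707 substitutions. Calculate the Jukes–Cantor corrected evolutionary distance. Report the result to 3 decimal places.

0.717

p = 707/1532 ≈ 0.461488.
d = −(3/4) ln(1 − 4p/3) = −0.75 ln(1 − 0.615317) = −0.75 ln(0.384683)
  = −0.75 × (-0.955336) = 0.716502 substitutions/site.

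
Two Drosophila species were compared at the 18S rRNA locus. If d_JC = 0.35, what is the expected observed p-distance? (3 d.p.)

0.280

p = (3/4)(1 − e^(−4d/3)) = 0.75 × (1 − e^(-0.466667)) = 0.75 × (1 − 0.627089) = 0.279683.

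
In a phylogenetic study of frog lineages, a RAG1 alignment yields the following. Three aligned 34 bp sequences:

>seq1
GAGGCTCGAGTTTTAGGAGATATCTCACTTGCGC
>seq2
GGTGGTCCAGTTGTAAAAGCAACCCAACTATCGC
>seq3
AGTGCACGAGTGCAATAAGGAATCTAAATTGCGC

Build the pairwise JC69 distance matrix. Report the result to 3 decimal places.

seq1–seq2: 14/34 sites differ → p ≈ 0.411765, d = −0.75 ln(1 − 0.54902) = 0.597249 ≈ 0.597.
seq1–seq3: 13/34 sites differ → p ≈ 0.382353, d = −0.75 ln(1 − 0.509804) = 0.534712 ≈ 0.535.
seq2–seq3: 14/34 sites differ → p ≈ 0.411765, d = −0.75 ln(1 − 0.54902) = 0.597249 ≈ 0.597.

d(seq1,seq2) = 0.597, d(seq1,seq3) = 0.535, d(seq2,seq3) = 0.597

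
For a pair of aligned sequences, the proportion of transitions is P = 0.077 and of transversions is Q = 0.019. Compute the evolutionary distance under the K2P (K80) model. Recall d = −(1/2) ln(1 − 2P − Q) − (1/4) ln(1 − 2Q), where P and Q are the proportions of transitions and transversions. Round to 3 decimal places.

Under the Kimura two-parameter model, d = −½ ln(1 − 2P − Q) − ¼ ln(1 − 2Q).
1 − 2P − Q = 0.827, giving −½ ln(0.827) = 0.094975.
1 − 2Q = 0.962, giving −¼ ln(0.962) = 0.009685.
d = 0.094975 + 0.009685 = 0.104660.

0.105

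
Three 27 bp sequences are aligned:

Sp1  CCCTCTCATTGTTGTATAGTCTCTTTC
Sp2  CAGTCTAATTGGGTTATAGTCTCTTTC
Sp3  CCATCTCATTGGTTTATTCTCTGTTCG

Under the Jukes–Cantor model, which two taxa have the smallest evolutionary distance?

Sp1 and Sp2

Sp1–Sp2: 6/27 differ, p = 0.222, d = 0.264.
Sp1–Sp3: 8/27 differ, p = 0.296, d = 0.377.
Sp2–Sp3: 9/27 differ, p = 0.333, d = 0.441.
The smallest distance is between Sp1 and Sp2.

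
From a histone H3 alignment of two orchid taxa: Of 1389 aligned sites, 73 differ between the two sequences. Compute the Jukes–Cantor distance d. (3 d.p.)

p = 73/1389 ≈ 0.052556.
d = −(3/4) ln(1 − 4p/3) = −0.75 ln(1 − 0.070075) = −0.75 ln(0.929925)
  = −0.75 × (-0.072651) = 0.054488 substitutions/site.

0.054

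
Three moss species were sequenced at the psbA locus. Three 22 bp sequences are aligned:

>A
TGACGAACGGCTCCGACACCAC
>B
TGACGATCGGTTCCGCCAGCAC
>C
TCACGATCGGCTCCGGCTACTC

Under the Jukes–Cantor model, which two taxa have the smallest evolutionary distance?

A and B

A–B: 4/22 differ, p = 0.182, d = 0.208.
A–C: 6/22 differ, p = 0.273, d = 0.339.
B–C: 6/22 differ, p = 0.273, d = 0.339.
The smallest distance is between A and B.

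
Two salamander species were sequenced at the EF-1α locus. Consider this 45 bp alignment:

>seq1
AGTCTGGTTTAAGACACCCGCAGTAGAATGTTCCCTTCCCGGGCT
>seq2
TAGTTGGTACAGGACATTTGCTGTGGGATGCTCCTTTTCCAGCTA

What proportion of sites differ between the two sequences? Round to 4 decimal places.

The sequences differ at 20 of 45 positions.
p = 20/45 = 0.444444… ≈ 0.4444 (to 4 d.p.).

0.4444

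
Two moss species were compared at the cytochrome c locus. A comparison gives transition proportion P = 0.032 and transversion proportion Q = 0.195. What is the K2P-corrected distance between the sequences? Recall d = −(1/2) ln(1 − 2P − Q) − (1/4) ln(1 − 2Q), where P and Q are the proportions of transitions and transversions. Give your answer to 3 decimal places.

0.273

Under the Kimura two-parameter model, d = −½ ln(1 − 2P − Q) − ¼ ln(1 − 2Q).
1 − 2P − Q = 0.741, giving −½ ln(0.741) = 0.149877.
1 − 2Q = 0.61, giving −¼ ln(0.61) = 0.123574.
d = 0.149877 + 0.123574 = 0.273451.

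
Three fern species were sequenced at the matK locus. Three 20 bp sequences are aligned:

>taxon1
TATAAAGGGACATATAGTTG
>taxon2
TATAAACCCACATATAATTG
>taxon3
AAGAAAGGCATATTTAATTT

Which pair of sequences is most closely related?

taxon1–taxon2: 4/20 differ, p = 0.200, d = 0.233.
taxon1–taxon3: 7/20 differ, p = 0.350, d = 0.471.
taxon2–taxon3: 7/20 differ, p = 0.350, d = 0.471.
The smallest distance is between taxon1 and taxon2.

taxon1 and taxon2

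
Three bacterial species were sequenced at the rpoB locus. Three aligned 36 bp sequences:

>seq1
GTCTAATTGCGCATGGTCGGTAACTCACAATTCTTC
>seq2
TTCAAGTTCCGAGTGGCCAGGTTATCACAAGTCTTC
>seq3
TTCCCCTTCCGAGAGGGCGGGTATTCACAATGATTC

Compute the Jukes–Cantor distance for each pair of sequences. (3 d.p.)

seq1–seq2: 13/36 sites differ → p ≈ 0.361111, d = −0.75 ln(1 − 0.481481) = 0.492584 ≈ 0.493.
seq1–seq3: 14/36 sites differ → p ≈ 0.388889, d = −0.75 ln(1 − 0.518519) = 0.548166 ≈ 0.548.
seq2–seq3: 11/36 sites differ → p ≈ 0.305556, d = −0.75 ln(1 − 0.407408) = 0.392437 ≈ 0.392.

d(seq1,seq2) = 0.493, d(seq1,seq3) = 0.548, d(seq2,seq3) = 0.392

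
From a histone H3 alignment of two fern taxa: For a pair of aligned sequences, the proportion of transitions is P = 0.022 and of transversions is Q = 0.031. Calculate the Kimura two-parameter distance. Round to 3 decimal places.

Under the Kimura two-parameter model, d = −½ ln(1 − 2P − Q) − ¼ ln(1 − 2Q).
1 − 2P − Q = 0.925, giving −½ ln(0.925) = 0.038981.
1 − 2Q = 0.938, giving −¼ ln(0.938) = 0.016001.
d = 0.038981 + 0.016001 = 0.054982.

0.055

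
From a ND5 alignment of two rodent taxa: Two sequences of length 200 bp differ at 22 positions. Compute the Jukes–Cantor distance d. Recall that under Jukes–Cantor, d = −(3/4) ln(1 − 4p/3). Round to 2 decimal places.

0.12

p = 22/200 = 0.11.
d = −(3/4) ln(1 − 4p/3) = −0.75 ln(1 − 0.146667) = −0.75 ln(0.853333)
  = −0.75 × (-0.158605) = 0.118954 substitutions/site.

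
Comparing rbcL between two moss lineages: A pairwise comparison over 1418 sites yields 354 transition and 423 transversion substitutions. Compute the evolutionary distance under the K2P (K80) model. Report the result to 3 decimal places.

1.026

P = 354/1418 ≈ 0.249647 and Q = 423/1418 ≈ 0.298307.
Under the Kimura two-parameter model, d = −½ ln(1 − 2P − Q) − ¼ ln(1 − 2Q).
1 − 2P − Q = 0.202399, giving −½ ln(0.202399) = 0.798757.
1 − 2Q = 0.403386, giving −¼ ln(0.403386) = 0.226965.
d = 0.798757 + 0.226965 = 1.025722.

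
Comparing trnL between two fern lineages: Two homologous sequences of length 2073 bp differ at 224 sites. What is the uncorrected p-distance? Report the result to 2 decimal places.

p = 224/2073 = 0.108055… ≈ 0.11 (to 2 d.p.).

0.11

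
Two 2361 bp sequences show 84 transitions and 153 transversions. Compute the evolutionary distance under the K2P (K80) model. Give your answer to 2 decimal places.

P = 84/2361 ≈ 0.035578 and Q = 153/2361 ≈ 0.064803.
Under the Kimura two-parameter model, d = −½ ln(1 − 2P − Q) − ¼ ln(1 − 2Q).
1 − 2P − Q = 0.864041, giving −½ ln(0.864041) = 0.073068.
1 − 2Q = 0.870394, giving −¼ ln(0.870394) = 0.034702.
d = 0.073068 + 0.034702 = 0.107770.

0.11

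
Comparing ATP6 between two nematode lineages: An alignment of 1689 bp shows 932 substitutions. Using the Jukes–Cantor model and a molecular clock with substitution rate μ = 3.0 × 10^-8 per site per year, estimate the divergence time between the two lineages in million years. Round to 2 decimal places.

p = 932/1689 ≈ 0.551806.
d = −(3/4) ln(1 − 4p/3) = −0.75 ln(1 − 0.735741) = −0.75 ln(0.264259)
  = −0.75 × (-1.330826) = 0.998120 substitutions/site.
Under a molecular clock d = 2μt, so t = d/(2μ) = 0.998120 / (2 × 3.0 × 10^-8) = 16.64 million years.

16.64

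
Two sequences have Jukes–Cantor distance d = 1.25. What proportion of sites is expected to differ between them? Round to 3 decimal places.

p = (3/4)(1 − e^(−4d/3)) = 0.75 × (1 − e^(-1.666667)) = 0.75 × (1 − 0.188876) = 0.608343.

0.608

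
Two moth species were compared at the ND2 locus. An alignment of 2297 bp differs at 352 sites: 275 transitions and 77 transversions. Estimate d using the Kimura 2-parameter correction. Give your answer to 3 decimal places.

0.177

P = 275/2297 ≈ 0.119721 and Q = 77/2297 ≈ 0.033522.
Under the Kimura two-parameter model, d = −½ ln(1 − 2P − Q) − ¼ ln(1 − 2Q).
1 − 2P − Q = 0.727036, giving −½ ln(0.727036) = 0.159390.
1 − 2Q = 0.932956, giving −¼ ln(0.932956) = 0.017349.
d = 0.159390 + 0.017349 = 0.176739.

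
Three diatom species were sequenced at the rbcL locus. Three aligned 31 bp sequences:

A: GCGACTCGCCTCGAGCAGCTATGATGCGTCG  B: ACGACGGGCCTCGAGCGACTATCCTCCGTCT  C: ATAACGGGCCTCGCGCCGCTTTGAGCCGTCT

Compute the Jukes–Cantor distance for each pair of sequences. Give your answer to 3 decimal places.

d(A,B) = 0.367, d(A,C) = 0.481, d(B,C) = 0.367

A–B: 9/31 sites differ → p ≈ 0.290323, d = −0.75 ln(1 − 0.387097) = 0.367161 ≈ 0.367.
A–C: 11/31 sites differ → p ≈ 0.354839, d = −0.75 ln(1 − 0.473119) = 0.480585 ≈ 0.481.
B–C: 9/31 sites differ → p ≈ 0.290323, d = −0.75 ln(1 − 0.387097) = 0.367161 ≈ 0.367.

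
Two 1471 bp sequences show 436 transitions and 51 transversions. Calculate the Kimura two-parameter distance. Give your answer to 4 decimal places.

P = 436/1471 ≈ 0.296397 and Q = 51/1471 ≈ 0.03467.
Under the Kimura two-parameter model, d = −½ ln(1 − 2P − Q) − ¼ ln(1 − 2Q).
1 − 2P − Q = 0.372536, giving −½ ln(0.372536) = 0.493711.
1 − 2Q = 0.93066, giving −¼ ln(0.93066) = 0.017965.
d = 0.493711 + 0.017965 = 0.511676.

0.5117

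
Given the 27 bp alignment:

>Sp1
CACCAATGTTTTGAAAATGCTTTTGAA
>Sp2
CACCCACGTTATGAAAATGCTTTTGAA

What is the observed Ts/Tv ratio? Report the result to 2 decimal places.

Transitions are A↔G and C↔T; transversions are all other mismatches.
Transitions: 1. Transversions: 2.
R = 1/2 = 0.50.

0.50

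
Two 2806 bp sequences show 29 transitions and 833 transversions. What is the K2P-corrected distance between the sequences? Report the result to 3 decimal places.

P = 29/2806 ≈ 0.010335 and Q = 833/2806 ≈ 0.296864.
Under the Kimura two-parameter model, d = −½ ln(1 − 2P − Q) − ¼ ln(1 − 2Q).
1 − 2P − Q = 0.682466, giving −½ ln(0.682466) = 0.191021.
1 − 2Q = 0.406272, giving −¼ ln(0.406272) = 0.225183.
d = 0.191021 + 0.225183 = 0.416204.

0.416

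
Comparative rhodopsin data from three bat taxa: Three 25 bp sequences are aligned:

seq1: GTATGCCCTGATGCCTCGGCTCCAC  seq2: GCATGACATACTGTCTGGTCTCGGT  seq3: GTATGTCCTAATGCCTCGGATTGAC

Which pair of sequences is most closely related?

seq1–seq2: 11/25 differ, p = 0.440, d = 0.663.
seq1–seq3: 5/25 differ, p = 0.200, d = 0.233.
seq2–seq3: 11/25 differ, p = 0.440, d = 0.663.
The smallest distance is between seq1 and seq3.

seq1 and seq3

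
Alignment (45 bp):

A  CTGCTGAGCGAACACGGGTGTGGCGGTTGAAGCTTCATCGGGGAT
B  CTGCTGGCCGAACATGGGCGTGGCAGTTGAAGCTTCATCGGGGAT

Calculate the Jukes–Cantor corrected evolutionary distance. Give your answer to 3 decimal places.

0.120

The sequences differ at 5 of 45 sites (7, 8, 15, 19, 25), so p = 5/45 ≈ 0.111111.
d = −(3/4) ln(1 − 4p/3) = −0.75 ln(1 − 0.148148) = −0.75 ln(0.851852)
  = −0.75 × (-0.160342) = 0.120257 substitutions/site.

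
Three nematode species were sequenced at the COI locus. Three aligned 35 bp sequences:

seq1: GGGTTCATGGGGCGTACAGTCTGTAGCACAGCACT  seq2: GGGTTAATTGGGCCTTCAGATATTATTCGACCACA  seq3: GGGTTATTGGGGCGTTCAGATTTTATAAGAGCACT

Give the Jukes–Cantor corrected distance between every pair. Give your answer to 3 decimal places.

d(seq1,seq2) = 0.572, d(seq1,seq3) = 0.315, d(seq2,seq3) = 0.273

seq1–seq2: 14/35 sites differ → p = 0.4, d = −0.75 ln(1 − 0.533333) = 0.571605 ≈ 0.572.
seq1–seq3: 9/35 sites differ → p ≈ 0.257143, d = −0.75 ln(1 − 0.342857) = 0.314890 ≈ 0.315.
seq2–seq3: 8/35 sites differ → p ≈ 0.228571, d = −0.75 ln(1 − 0.304761) = 0.272625 ≈ 0.273.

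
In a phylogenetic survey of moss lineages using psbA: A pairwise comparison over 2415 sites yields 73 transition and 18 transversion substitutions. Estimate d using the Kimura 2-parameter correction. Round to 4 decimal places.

0.0389

P = 73/2415 ≈ 0.030228 and Q = 18/2415 ≈ 0.007453.
Under the Kimura two-parameter model, d = −½ ln(1 − 2P − Q) − ¼ ln(1 − 2Q).
1 − 2P − Q = 0.932091, giving −½ ln(0.932091) = 0.035162.
1 − 2Q = 0.985094, giving −¼ ln(0.985094) = 0.003755.
d = 0.035162 + 0.003755 = 0.038917.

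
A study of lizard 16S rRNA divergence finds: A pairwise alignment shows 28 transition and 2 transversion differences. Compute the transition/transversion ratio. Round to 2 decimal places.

14.00

R = 28/2 = 14.00.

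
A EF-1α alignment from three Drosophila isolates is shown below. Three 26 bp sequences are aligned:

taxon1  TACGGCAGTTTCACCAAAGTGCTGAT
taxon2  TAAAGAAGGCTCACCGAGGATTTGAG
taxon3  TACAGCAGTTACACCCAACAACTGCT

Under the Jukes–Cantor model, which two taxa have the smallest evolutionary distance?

taxon1 and taxon3

taxon1–taxon2: 11/26 differ, p = 0.423, d = 0.623.
taxon1–taxon3: 7/26 differ, p = 0.269, d = 0.334.
taxon2–taxon3: 12/26 differ, p = 0.462, d = 0.717.
The smallest distance is between taxon1 and taxon3.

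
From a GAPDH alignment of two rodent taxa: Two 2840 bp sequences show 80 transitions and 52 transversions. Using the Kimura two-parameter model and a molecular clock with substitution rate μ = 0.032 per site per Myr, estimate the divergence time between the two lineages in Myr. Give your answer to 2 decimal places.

0.75

P = 80/2840 ≈ 0.028169 and Q = 52/2840 ≈ 0.01831.
Under the Kimura two-parameter model, d = −½ ln(1 − 2P − Q) − ¼ ln(1 − 2Q).
1 − 2P − Q = 0.925352, giving −½ ln(0.925352) = 0.038791.
1 − 2Q = 0.96338, giving −¼ ln(0.96338) = 0.009327.
d = 0.038791 + 0.009327 = 0.048118.
Under a molecular clock d = 2μt, so t = d/(2μ) = 0.048118 / (2 × 0.032) = 0.75 Myr.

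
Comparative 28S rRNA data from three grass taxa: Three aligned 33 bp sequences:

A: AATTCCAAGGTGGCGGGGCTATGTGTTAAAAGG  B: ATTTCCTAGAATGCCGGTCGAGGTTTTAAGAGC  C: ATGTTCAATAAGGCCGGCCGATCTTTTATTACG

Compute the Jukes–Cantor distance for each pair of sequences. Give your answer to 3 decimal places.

A–B: 12/33 sites differ → p ≈ 0.363636, d = −0.75 ln(1 − 0.484848) = 0.497470 ≈ 0.497.
A–C: 14/33 sites differ → p ≈ 0.424242, d = −0.75 ln(1 − 0.565656) = 0.625439 ≈ 0.625.
B–C: 12/33 sites differ → p ≈ 0.363636, d = −0.75 ln(1 − 0.484848) = 0.497470 ≈ 0.497.

d(A,B) = 0.497, d(A,C) = 0.625, d(B,C) = 0.497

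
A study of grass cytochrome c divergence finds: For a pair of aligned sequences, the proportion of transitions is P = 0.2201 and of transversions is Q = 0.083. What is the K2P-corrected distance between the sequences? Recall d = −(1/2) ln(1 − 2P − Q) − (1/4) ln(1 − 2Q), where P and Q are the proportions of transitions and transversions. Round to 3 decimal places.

0.416

Under the Kimura two-parameter model, d = −½ ln(1 − 2P − Q) − ¼ ln(1 − 2Q).
1 − 2P − Q = 0.4768, giving −½ ln(0.4768) = 0.370329.
1 − 2Q = 0.834, giving −¼ ln(0.834) = 0.045380.
d = 0.370329 + 0.045380 = 0.415709.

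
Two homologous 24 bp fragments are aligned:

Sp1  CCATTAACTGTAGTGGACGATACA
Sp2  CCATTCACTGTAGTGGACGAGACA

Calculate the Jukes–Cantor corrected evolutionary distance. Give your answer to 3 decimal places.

The sequences differ at 2 of 24 sites (6, 21), so p = 2/24 ≈ 0.083333.
d = −(3/4) ln(1 − 4p/3) = −0.75 ln(1 − 0.111111) = −0.75 ln(0.888889)
  = −0.75 × (-0.117783) = 0.088337 substitutions/site.

0.088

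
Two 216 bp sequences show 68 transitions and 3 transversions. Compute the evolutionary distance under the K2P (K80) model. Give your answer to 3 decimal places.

P = 68/216 ≈ 0.314815 and Q = 3/216 ≈ 0.013889.
Under the Kimura two-parameter model, d = −½ ln(1 − 2P − Q) − ¼ ln(1 − 2Q).
1 − 2P − Q = 0.356481, giving −½ ln(0.356481) = 0.515737.
1 − 2Q = 0.972222, giving −¼ ln(0.972222) = 0.007043.
d = 0.515737 + 0.007043 = 0.522780.

0.523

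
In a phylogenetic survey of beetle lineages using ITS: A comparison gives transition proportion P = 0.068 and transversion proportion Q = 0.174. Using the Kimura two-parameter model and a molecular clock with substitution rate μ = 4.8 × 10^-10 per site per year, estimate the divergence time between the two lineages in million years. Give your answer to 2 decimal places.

Under the Kimura two-parameter model, d = −½ ln(1 − 2P − Q) − ¼ ln(1 − 2Q).
1 − 2P − Q = 0.69, giving −½ ln(0.69) = 0.185532.
1 − 2Q = 0.652, giving −¼ ln(0.652) = 0.106928.
d = 0.185532 + 0.106928 = 0.292460.
Under a molecular clock d = 2μt, so t = d/(2μ) = 0.292460 / (2 × 4.8 × 10^-10) = 304.65 million years.

304.65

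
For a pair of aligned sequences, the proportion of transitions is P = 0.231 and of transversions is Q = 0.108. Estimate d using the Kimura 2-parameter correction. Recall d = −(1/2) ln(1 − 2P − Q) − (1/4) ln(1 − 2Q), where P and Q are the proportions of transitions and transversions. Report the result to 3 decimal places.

0.483

Under the Kimura two-parameter model, d = −½ ln(1 − 2P − Q) − ¼ ln(1 − 2Q).
1 − 2P − Q = 0.43, giving −½ ln(0.43) = 0.421985.
1 − 2Q = 0.784, giving −¼ ln(0.784) = 0.060837.
d = 0.421985 + 0.060837 = 0.482822.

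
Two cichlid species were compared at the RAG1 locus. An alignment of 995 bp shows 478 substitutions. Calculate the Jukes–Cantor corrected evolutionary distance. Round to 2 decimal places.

0.77

p = 478/995 ≈ 0.480402.
d = −(3/4) ln(1 − 4p/3) = −0.75 ln(1 − 0.640536) = −0.75 ln(0.359464)
  = −0.75 × (-1.023141) = 0.767356 substitutions/site.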